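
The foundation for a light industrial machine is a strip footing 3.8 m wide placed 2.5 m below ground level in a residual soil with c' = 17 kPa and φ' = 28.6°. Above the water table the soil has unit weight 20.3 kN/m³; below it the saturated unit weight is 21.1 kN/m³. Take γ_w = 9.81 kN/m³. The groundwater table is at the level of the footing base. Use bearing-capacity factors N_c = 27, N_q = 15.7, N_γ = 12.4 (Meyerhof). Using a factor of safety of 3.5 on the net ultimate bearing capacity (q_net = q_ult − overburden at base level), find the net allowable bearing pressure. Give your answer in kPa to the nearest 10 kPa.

q_all(net) ≈ 420 kPa

Effective surcharge at the founding depth q = γ·D_f = 20.3 × 2.5 = 50.75 kPa.
The water table coincides with the base, so in the self-weight term γ → γ' = 11.29 kN/m³.
q_ult = c·N_c + q·N_q + 0.5·γ·B·N_γ
     = 17 × 27 + 50.75 × 15.7 + 0.5 × 11.29 × 3.8 × 12.4
     = 459 + 796.77 + 265.99 = 1521.8 kPa.
q_net = 1521.8 − 50.75 = 1471 kPa.
q_all(net) = 1471 / 3.5 = 420.29 kPa.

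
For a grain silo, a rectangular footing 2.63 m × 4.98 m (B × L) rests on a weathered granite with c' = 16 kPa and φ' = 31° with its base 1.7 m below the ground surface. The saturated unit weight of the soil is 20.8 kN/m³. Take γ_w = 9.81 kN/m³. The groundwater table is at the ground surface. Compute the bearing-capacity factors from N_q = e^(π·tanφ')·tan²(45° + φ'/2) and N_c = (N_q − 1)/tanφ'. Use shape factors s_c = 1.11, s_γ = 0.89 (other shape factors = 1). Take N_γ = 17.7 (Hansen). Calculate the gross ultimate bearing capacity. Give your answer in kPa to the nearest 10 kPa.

tan31° = 0.6009, so N_q = e^(π×0.6009)·tan²(60.5°) = 6.604 × 3.124 = 20.63.
N_c = (20.63 − 1)/tan31° = 32.67.
γ' = 20.8 − 9.81 = 10.99 kN/m³ (submerged throughout). q = 10.99 × 1.7 = 18.683 kPa; the same γ' applies in the ½γBN_γ term.
c·N_c·s_c = 16 × 32.671 × 1.11 = 580.24 kPa
q·N_q = 18.683 × 20.631 = 385.45 kPa
0.5·γ·B·N_γ·s_γ = 0.5 × 10.99 × 2.63 × 17.7 × 0.89 = 227.66 kPa
q_ult = 580.24 + 385.45 + 227.66 = 1193.3 kPa.

q_ult ≈ 1190 kPa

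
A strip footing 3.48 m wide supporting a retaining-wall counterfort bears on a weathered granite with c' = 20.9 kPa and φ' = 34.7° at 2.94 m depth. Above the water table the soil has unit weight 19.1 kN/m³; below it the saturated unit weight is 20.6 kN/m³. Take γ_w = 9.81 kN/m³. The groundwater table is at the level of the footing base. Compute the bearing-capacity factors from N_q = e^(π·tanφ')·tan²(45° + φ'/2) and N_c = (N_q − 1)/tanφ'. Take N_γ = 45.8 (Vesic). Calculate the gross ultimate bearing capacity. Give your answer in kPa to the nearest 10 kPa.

q_ult ≈ 3600 kPa

tan34.7° = 0.6924, so N_q = e^(π×0.6924)·tan²(62.35°) = 8.805 × 3.643 = 32.08.
N_c = (32.08 − 1)/tan34.7° = 44.89.
q = γ·D_f = 19.1 × 2.94 = 56.154 kPa.
For the ½γBN_γ term take γ' = 20.6 − 9.81 = 10.79 kN/m³ (soil below base is submerged).
c·N_c = 20.9 × 44.886 = 938.12 kPa
q·N_q = 56.154 × 32.081 = 1801.5 kPa
0.5·γ·B·N_γ = 0.5 × 10.79 × 3.48 × 45.8 = 859.88 kPa
q_ult = 938.12 + 1801.5 + 859.88 = 3599.5 kPa.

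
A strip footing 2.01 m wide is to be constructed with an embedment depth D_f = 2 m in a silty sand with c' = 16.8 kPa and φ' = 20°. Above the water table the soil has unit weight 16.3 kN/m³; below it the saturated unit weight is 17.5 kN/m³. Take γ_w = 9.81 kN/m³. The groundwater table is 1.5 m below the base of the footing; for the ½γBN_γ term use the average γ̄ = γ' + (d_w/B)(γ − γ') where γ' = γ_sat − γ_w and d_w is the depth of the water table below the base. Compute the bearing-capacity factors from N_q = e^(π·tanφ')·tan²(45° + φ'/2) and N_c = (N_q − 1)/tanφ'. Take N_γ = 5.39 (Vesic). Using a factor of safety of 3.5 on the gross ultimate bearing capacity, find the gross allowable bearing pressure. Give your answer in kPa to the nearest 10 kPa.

q_all ≈ 150 kPa

N_q = e^(π·tan20°)·tan²(55°) = 6.4; N_c = (N_q − 1)/tanφ' = 14.83.
Overburden at base level: q = 16.3 × 2 = 32.6 kPa.
The water table is 1.5 m below the base (< B = 2.01 m), so the ½γBN_γ term uses γ̄ = γ' + (d_w/B)(γ − γ') = 7.69 + (1.5/2.01)(16.3 − 7.69) = 14.115 kN/m³.
Cohesion term c·N_c = 16.8 × 14.835 = 249.22 kPa; surcharge term q·N_q = 32.6 × 6.3994 = 208.62 kPa; self-weight term 0.5·γ·B·N_γ = 0.5 × 14.115 × 2.01 × 5.39 = 76.462 kPa.
q_ult = 249.22 + 208.62 + 76.462 = 534.31 kPa.
q_all = 534.31 / 3.5 = 152.66 kPa.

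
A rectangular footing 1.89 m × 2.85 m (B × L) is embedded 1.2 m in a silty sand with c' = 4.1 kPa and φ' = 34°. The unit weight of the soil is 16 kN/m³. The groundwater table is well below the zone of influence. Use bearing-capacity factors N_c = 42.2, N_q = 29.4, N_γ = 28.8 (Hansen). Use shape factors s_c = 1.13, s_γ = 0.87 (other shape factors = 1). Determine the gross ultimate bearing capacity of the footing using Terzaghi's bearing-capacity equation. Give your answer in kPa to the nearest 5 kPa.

q_ult ≈ 1140 kPa

Effective surcharge at the founding depth q = γ·D_f = 16 × 1.2 = 19.2 kPa.
q_ult = c·N_c·s_c + q·N_q + 0.5·γ·B·N_γ·s_γ
     = 4.1 × 42.2 × 1.13 + 19.2 × 29.4 + 0.5 × 16 × 1.89 × 28.8 × 0.87
     = 195.51 + 564.48 + 378.85 = 1138.8 kPa.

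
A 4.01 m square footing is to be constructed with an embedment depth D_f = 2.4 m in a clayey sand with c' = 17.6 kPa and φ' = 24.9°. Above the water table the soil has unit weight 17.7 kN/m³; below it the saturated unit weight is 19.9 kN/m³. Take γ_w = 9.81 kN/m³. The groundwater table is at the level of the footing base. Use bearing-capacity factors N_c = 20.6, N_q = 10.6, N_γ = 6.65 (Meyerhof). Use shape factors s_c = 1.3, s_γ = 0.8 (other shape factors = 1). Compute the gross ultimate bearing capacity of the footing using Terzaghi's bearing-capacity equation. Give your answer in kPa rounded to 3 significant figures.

q_ult ≈ 1030 kPa

Effective surcharge at the founding depth q = γ·D_f = 17.7 × 2.4 = 42.48 kPa.
The water table coincides with the base, so in the self-weight term γ → γ' = 10.09 kN/m³.
q_ult = c·N_c·s_c + q·N_q + 0.5·γ·B·N_γ·s_γ
     = 17.6 × 20.6 × 1.3 + 42.48 × 10.6 + 0.5 × 10.09 × 4.01 × 6.65 × 0.8
     = 471.33 + 450.29 + 107.63 = 1029.2 kPa.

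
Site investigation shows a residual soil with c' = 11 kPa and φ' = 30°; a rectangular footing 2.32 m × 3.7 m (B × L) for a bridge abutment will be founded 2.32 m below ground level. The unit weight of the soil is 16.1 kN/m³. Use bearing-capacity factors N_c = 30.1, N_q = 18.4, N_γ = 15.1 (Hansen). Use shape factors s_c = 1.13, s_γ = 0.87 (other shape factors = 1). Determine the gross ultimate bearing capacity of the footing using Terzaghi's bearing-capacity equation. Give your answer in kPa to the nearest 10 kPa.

Overburden at base level: q = 16.1 × 2.32 = 37.352 kPa.
Cohesion term c·N_c·s_c = 11 × 30.1 × 1.13 = 374.14 kPa; surcharge term q·N_q = 37.352 × 18.4 = 687.28 kPa; self-weight term 0.5·γ·B·N_γ·s_γ = 0.5 × 16.1 × 2.32 × 15.1 × 0.87 = 245.35 kPa.
q_ult = 374.14 + 687.28 + 245.35 = 1306.8 kPa.

q_ult ≈ 1310 kPa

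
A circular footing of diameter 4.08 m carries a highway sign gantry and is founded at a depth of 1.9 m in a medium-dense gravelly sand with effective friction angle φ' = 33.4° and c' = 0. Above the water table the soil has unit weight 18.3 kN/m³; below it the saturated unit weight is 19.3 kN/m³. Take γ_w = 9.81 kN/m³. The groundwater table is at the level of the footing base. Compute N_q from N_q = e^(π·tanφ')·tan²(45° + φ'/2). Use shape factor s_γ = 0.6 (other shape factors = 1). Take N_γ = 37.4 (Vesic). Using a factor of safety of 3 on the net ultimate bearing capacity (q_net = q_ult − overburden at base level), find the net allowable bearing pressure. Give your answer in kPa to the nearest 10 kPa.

N_q = e^(π·tan33.4°)·tan²(61.7°) = 27.38.
q = γ·D_f = 18.3 × 1.9 = 34.77 kPa.
For the ½γBN_γ term take γ' = 19.3 − 9.81 = 9.49 kN/m³ (soil below base is submerged).
q·N_q = 34.77 × 27.375 = 951.84 kPa
0.5·γ·B·N_γ·s_γ = 0.5 × 9.49 × 4.08 × 37.4 × 0.6 = 434.43 kPa
q_ult = 951.84 + 434.43 = 1386.3 kPa.
q_net = 1386.3 − 34.77 = 1351.5 kPa.
q_all(net) = 1351.5 / 3 = 450.5 kPa.

q_all(net) ≈ 450 kPa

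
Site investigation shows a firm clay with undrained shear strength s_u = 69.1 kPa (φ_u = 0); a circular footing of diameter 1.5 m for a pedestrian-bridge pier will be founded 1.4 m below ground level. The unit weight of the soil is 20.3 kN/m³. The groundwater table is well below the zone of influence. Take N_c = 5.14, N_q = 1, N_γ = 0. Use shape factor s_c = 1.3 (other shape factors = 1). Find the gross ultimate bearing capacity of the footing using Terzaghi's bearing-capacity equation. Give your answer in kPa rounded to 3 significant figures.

Overburden at base level: q = 20.3 × 1.4 = 28.42 kPa.
Cohesion term c·N_c·s_c = 69.1 × 5.14 × 1.3 = 461.73 kPa; surcharge term q·N_q = 28.42 × 1 = 28.42 kPa.
q_ult = 461.73 + 28.42 = 490.15 kPa.

q_ult ≈ 490 kPa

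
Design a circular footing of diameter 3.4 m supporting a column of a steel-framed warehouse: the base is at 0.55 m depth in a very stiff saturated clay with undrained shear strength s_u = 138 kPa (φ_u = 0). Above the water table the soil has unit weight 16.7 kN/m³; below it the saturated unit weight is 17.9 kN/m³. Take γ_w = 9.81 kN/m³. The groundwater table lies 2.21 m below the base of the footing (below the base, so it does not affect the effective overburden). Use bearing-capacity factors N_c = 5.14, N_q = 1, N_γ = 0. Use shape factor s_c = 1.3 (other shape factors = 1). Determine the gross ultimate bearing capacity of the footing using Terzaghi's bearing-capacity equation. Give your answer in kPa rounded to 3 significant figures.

q_ult ≈ 931 kPa

q = γ·D_f = 16.7 × 0.55 = 9.185 kPa.
c·N_c·s_c = 138 × 5.14 × 1.3 = 922.12 kPa
q·N_q = 9.185 × 1 = 9.185 kPa
q_ult = 922.12 + 9.185 = 931.3 kPa.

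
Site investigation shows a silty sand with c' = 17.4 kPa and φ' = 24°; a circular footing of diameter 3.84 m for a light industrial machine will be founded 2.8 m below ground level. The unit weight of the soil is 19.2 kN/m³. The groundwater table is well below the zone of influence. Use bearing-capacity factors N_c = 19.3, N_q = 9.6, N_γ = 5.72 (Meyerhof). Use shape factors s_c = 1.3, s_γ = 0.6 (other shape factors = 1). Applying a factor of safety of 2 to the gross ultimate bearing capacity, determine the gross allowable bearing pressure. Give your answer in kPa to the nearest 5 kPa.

Effective surcharge at the founding depth q = γ·D_f = 19.2 × 2.8 = 53.76 kPa.
q_ult = c·N_c·s_c + q·N_q + 0.5·γ·B·N_γ·s_γ
     = 17.4 × 19.3 × 1.3 + 53.76 × 9.6 + 0.5 × 19.2 × 3.84 × 5.72 × 0.6
     = 436.57 + 516.1 + 126.52 = 1079.2 kPa.
q_all = q_ult / FS = 1079.2 / 2 = 539.59 kPa.

q_all ≈ 540 kPa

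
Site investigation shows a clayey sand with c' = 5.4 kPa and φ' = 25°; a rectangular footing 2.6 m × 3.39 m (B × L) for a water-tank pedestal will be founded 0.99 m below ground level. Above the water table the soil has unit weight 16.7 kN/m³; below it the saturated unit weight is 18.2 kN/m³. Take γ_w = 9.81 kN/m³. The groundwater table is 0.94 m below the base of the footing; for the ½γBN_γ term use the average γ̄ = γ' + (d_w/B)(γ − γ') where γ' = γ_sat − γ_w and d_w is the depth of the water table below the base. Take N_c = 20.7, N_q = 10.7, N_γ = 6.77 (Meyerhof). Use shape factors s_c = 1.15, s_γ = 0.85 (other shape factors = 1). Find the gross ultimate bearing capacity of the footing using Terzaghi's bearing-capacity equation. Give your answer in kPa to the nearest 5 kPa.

q = γ·D_f = 16.7 × 0.99 = 16.533 kPa.
γ' = 8.39 kN/m³; averaging over the depth B below the base, γ̄ = γ' + (d_w/B)(γ − γ') = 11.394 kN/m³.
c·N_c·s_c = 5.4 × 20.7 × 1.15 = 128.55 kPa
q·N_q = 16.533 × 10.7 = 176.9 kPa
0.5·γ·B·N_γ·s_γ = 0.5 × 11.394 × 2.6 × 6.77 × 0.85 = 85.24 kPa
q_ult = 128.55 + 176.9 + 85.24 = 390.69 kPa.

q_ult ≈ 390 kPa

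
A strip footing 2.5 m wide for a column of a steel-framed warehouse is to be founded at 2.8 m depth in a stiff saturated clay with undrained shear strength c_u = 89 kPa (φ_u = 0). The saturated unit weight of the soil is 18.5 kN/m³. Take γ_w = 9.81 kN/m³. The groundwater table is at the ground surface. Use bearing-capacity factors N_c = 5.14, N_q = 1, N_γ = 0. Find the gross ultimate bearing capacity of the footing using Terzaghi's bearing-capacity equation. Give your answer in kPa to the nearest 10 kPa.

Water table at ground surface, so effective unit weight γ' = 18.5 − 9.81 = 8.69 kN/m³ is used throughout; overburden q = 8.69 × 2.8 = 24.332 kPa.
Cohesion term c·N_c = 89 × 5.14 = 457.46 kPa; surcharge term q·N_q = 24.332 × 1 = 24.332 kPa.
q_ult = 457.46 + 24.332 = 481.79 kPa.

q_ult ≈ 480 kPa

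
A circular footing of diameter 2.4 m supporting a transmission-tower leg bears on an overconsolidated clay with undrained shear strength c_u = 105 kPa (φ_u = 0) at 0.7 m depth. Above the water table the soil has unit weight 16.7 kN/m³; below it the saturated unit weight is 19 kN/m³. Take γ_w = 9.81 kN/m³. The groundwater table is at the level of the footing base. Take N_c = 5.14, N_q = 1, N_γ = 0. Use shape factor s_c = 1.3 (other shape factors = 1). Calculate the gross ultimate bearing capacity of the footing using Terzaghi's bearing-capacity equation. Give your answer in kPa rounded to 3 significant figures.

q_ult ≈ 713 kPa

Overburden at base level: q = 16.7 × 0.7 = 11.69 kPa.
Cohesion term c·N_c·s_c = 105 × 5.14 × 1.3 = 701.61 kPa; surcharge term q·N_q = 11.69 × 1 = 11.69 kPa.
q_ult = 701.61 + 11.69 = 713.3 kPa.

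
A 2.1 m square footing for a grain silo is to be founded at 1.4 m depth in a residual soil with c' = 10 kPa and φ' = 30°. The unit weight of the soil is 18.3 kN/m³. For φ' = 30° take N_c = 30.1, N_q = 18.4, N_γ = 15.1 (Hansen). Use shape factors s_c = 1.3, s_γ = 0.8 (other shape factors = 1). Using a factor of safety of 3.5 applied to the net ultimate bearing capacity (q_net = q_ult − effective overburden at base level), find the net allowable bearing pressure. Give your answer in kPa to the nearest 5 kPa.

q = γ·D_f = 18.3 × 1.4 = 25.62 kPa.
c·N_c·s_c = 10 × 30.1 × 1.3 = 391.3 kPa
q·N_q = 25.62 × 18.4 = 471.41 kPa
0.5·γ·B·N_γ·s_γ = 0.5 × 18.3 × 2.1 × 15.1 × 0.8 = 232.12 kPa
q_ult = 391.3 + 471.41 + 232.12 = 1094.8 kPa.
Net ultimate: q_net = 1094.8 − 25.62 = 1069.2 kPa.
q_all(net) = 1069.2 / 3.5 = 305.49 kPa.

q_all(net) ≈ 305 kPa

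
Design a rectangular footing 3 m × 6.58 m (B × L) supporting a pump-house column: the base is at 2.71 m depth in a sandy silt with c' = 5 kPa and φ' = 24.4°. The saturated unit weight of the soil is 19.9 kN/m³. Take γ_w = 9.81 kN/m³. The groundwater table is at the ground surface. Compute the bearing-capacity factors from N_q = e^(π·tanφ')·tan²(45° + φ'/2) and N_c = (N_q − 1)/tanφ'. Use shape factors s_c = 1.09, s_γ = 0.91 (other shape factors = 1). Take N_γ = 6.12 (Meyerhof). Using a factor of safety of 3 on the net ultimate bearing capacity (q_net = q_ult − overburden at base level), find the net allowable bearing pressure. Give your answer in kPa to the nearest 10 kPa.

N_q = e^(π·tan24.4°)·tan²(57.2°) = 10.01; N_c = (N_q − 1)/tanφ' = 19.87.
Water table at ground surface, so effective unit weight γ' = 19.9 − 9.81 = 10.09 kN/m³ is used throughout; overburden q = 10.09 × 2.71 = 27.344 kPa; the same γ' applies in the ½γBN_γ term.
Cohesion term c·N_c·s_c = 5 × 19.867 × 1.09 = 108.27 kPa; surcharge term q·N_q = 27.344 × 10.012 = 273.77 kPa; self-weight term 0.5·γ·B·N_γ·s_γ = 0.5 × 10.09 × 3 × 6.12 × 0.91 = 84.29 kPa.
q_ult = 108.27 + 273.77 + 84.29 = 466.33 kPa.
q_net = 466.33 − 27.344 = 438.99 kPa.
q_all(net) = 438.99 / 3 = 146.33 kPa.

q_all(net) ≈ 150 kPa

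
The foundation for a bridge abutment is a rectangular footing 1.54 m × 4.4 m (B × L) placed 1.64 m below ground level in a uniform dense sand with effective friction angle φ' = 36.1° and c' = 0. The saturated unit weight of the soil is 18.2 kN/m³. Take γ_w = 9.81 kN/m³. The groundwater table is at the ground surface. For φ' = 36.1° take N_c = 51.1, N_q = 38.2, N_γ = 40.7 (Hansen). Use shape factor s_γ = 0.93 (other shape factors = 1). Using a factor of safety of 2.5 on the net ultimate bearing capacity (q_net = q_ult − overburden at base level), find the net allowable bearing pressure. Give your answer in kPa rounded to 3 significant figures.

q_all(net) ≈ 303 kPa

Water table at ground surface, so effective unit weight γ' = 18.2 − 9.81 = 8.39 kN/m³ is used throughout; overburden q = 8.39 × 1.64 = 13.76 kPa; the same γ' applies in the ½γBN_γ term.
Surcharge term q·N_q = 13.76 × 38.2 = 525.62 kPa; self-weight term 0.5·γ·B·N_γ·s_γ = 0.5 × 8.39 × 1.54 × 40.7 × 0.93 = 244.53 kPa.
q_ult = 525.62 + 244.53 = 770.15 kPa.
q_net = 770.15 − 13.76 = 756.39 kPa.
q_all(net) = 756.39 / 2.5 = 302.55 kPa.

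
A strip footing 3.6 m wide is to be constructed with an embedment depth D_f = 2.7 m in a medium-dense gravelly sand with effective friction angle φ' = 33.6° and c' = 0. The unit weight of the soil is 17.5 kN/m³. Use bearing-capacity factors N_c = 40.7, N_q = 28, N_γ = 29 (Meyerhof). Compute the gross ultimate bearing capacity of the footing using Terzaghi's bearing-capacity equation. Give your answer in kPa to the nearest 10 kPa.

Effective surcharge at the founding depth q = γ·D_f = 17.5 × 2.7 = 47.25 kPa.
q_ult = q·N_q + 0.5·γ·B·N_γ
     = 47.25 × 28 + 0.5 × 17.5 × 3.6 × 29
     = 1323 + 913.5 = 2236.5 kPa.

q_ult ≈ 2240 kPa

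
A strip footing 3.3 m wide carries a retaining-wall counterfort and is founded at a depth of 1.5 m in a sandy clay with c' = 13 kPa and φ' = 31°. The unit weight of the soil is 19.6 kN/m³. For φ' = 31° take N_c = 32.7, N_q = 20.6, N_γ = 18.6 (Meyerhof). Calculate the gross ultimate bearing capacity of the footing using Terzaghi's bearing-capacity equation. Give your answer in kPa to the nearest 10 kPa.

q = γ·D_f = 19.6 × 1.5 = 29.4 kPa.
c·N_c = 13 × 32.7 = 425.1 kPa
q·N_q = 29.4 × 20.6 = 605.64 kPa
0.5·γ·B·N_γ = 0.5 × 19.6 × 3.3 × 18.6 = 601.52 kPa
q_ult = 425.1 + 605.64 + 601.52 = 1632.3 kPa.

q_ult ≈ 1630 kPa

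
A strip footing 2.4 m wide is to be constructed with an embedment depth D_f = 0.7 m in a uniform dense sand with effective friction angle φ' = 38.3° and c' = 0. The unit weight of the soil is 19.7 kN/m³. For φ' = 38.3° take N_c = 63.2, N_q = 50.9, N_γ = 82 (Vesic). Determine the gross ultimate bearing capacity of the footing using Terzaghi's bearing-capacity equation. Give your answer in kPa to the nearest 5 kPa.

Effective surcharge at the founding depth q = γ·D_f = 19.7 × 0.7 = 13.79 kPa.
q_ult = q·N_q + 0.5·γ·B·N_γ
     = 13.79 × 50.9 + 0.5 × 19.7 × 2.4 × 82
     = 701.91 + 1938.5 = 2640.4 kPa.

q_ult ≈ 2640 kPa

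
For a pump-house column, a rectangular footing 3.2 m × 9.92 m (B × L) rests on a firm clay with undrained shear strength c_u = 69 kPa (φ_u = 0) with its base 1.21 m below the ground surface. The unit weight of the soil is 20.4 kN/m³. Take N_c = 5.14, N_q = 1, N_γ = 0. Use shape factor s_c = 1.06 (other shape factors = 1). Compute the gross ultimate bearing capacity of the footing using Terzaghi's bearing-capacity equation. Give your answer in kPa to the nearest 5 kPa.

q_ult ≈ 400 kPa

Overburden at base level: q = 20.4 × 1.21 = 24.684 kPa.
Cohesion term c·N_c·s_c = 69 × 5.14 × 1.06 = 375.94 kPa; surcharge term q·N_q = 24.684 × 1 = 24.684 kPa.
q_ult = 375.94 + 24.684 = 400.62 kPa.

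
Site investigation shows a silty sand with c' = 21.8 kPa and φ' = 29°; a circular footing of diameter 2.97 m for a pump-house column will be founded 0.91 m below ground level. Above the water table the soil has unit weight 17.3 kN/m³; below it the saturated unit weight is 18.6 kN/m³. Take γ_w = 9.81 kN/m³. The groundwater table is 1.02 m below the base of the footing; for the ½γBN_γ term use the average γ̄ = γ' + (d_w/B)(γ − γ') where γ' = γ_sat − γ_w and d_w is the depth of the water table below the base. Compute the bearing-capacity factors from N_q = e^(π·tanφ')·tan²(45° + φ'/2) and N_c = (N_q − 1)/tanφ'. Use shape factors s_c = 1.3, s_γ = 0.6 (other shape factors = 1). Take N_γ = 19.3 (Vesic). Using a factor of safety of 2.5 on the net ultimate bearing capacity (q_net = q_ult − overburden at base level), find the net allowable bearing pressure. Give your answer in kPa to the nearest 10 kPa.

q_all(net) ≈ 490 kPa

N_q = e^(π·tan29°)·tan²(59.5°) = 16.44; N_c = (N_q − 1)/tanφ' = 27.86.
q = γ·D_f = 17.3 × 0.91 = 15.743 kPa.
γ' = 8.79 kN/m³; averaging over the depth B below the base, γ̄ = γ' + (d_w/B)(γ − γ') = 11.713 kN/m³.
c·N_c·s_c = 21.8 × 27.86 × 1.3 = 789.57 kPa
q·N_q = 15.743 × 16.443 = 258.87 kPa
0.5·γ·B·N_γ·s_γ = 0.5 × 11.713 × 2.97 × 19.3 × 0.6 = 201.41 kPa
q_ult = 789.57 + 258.87 + 201.41 = 1249.8 kPa.
q_net = 1249.8 − 15.743 = 1234.1 kPa.
q_all(net) = 1234.1 / 2.5 = 493.64 kPa.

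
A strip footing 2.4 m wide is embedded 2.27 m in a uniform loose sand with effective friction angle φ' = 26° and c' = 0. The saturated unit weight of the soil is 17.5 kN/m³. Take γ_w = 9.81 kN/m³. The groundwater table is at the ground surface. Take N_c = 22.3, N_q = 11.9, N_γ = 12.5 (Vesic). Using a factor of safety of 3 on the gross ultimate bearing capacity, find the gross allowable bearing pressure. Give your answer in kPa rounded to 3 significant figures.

q_all ≈ 108 kPa

γ' = 17.5 − 9.81 = 7.69 kN/m³ (submerged throughout). q = 7.69 × 2.27 = 17.456 kPa; the same γ' applies in the ½γBN_γ term.
q·N_q = 17.456 × 11.9 = 207.73 kPa
0.5·γ·B·N_γ = 0.5 × 7.69 × 2.4 × 12.5 = 115.35 kPa
q_ult = 207.73 + 115.35 = 323.08 kPa.
q_all = 323.08 / 3 = 107.69 kPa.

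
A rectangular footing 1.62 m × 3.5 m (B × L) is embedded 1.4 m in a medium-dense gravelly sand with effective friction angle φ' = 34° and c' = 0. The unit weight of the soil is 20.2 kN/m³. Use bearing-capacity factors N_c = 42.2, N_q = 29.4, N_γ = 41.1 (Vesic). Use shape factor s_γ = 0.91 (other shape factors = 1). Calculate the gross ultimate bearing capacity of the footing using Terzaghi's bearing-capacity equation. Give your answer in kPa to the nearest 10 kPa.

q_ult ≈ 1440 kPa

Effective surcharge at the founding depth q = γ·D_f = 20.2 × 1.4 = 28.28 kPa.
q_ult = q·N_q + 0.5·γ·B·N_γ·s_γ
     = 28.28 × 29.4 + 0.5 × 20.2 × 1.62 × 41.1 × 0.91
     = 831.43 + 611.96 = 1443.4 kPa.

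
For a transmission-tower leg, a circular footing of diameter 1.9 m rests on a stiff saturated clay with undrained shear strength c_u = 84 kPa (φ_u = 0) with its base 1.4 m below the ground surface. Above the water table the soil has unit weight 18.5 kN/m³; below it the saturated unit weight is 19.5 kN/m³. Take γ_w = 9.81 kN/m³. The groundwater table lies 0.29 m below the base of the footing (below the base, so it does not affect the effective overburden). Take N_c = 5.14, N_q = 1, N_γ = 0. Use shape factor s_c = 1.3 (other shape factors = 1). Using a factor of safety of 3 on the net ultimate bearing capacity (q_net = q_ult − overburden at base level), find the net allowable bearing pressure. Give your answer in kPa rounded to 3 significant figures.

q_all(net) ≈ 187 kPa

Overburden at base level: q = 18.5 × 1.4 = 25.9 kPa.
Cohesion term c·N_c·s_c = 84 × 5.14 × 1.3 = 561.29 kPa; surcharge term q·N_q = 25.9 × 1 = 25.9 kPa.
q_ult = 561.29 + 25.9 = 587.19 kPa.
q_net = 587.19 − 25.9 = 561.29 kPa.
q_all(net) = 561.29 / 3 = 187.1 kPa.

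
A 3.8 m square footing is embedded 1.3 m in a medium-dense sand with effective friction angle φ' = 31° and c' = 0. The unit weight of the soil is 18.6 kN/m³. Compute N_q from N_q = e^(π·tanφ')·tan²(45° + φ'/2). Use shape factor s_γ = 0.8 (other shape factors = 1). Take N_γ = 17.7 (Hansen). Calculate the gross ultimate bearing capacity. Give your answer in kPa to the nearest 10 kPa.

tan31° = 0.6009, so N_q = e^(π×0.6009)·tan²(60.5°) = 6.604 × 3.124 = 20.63.
Overburden at base level: q = 18.6 × 1.3 = 24.18 kPa.
Surcharge term q·N_q = 24.18 × 20.631 = 498.85 kPa; self-weight term 0.5·γ·B·N_γ·s_γ = 0.5 × 18.6 × 3.8 × 17.7 × 0.8 = 500.41 kPa.
q_ult = 498.85 + 500.41 = 999.27 kPa.

q_ult ≈ 1000 kPa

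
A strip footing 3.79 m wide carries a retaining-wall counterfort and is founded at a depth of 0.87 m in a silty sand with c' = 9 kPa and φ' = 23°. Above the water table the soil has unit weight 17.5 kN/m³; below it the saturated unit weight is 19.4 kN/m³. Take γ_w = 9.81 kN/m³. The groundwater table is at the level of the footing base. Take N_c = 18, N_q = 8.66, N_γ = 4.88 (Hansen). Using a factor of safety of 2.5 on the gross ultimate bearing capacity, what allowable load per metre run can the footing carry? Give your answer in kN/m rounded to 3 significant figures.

≈ 580 kN/m

q = γ·D_f = 17.5 × 0.87 = 15.225 kPa.
For the ½γBN_γ term take γ' = 19.4 − 9.81 = 9.59 kN/m³ (soil below base is submerged).
c·N_c = 9 × 18 = 162 kPa
q·N_q = 15.225 × 8.66 = 131.85 kPa
0.5·γ·B·N_γ = 0.5 × 9.59 × 3.79 × 4.88 = 88.684 kPa
q_ult = 162 + 131.85 + 88.684 = 382.53 kPa.
Gross allowable pressure q_all = 382.53 / 2.5 = 153.01 kPa.
Allowable wall load = q_all × B = 153.01 × 3.79 = 579.92 kN per metre run.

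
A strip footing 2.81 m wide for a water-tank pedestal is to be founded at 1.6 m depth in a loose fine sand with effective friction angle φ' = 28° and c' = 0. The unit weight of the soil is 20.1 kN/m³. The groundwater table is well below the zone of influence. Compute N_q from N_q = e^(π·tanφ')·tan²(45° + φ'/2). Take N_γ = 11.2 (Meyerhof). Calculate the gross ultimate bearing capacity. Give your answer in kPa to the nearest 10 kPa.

q_ult ≈ 790 kPa

tan28° = 0.5317, so N_q = e^(π×0.5317)·tan²(59°) = 5.314 × 2.77 = 14.72.
q = γ·D_f = 20.1 × 1.6 = 32.16 kPa.
q·N_q = 32.16 × 14.72 = 473.39 kPa
0.5·γ·B·N_γ = 0.5 × 20.1 × 2.81 × 11.2 = 316.29 kPa
q_ult = 473.39 + 316.29 = 789.68 kPa.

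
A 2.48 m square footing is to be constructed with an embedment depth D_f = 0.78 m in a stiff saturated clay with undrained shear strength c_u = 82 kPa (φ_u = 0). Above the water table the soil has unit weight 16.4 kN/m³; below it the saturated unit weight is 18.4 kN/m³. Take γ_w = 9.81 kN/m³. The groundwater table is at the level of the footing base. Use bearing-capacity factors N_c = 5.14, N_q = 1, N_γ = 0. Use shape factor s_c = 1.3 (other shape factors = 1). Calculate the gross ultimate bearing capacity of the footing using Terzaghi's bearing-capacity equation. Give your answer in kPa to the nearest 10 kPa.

q_ult ≈ 560 kPa

Effective surcharge at the founding depth q = γ·D_f = 16.4 × 0.78 = 12.792 kPa.
q_ult = c·N_c·s_c + q·N_q
     = 82 × 5.14 × 1.3 + 12.792 × 1
     = 547.92 + 12.792 = 560.72 kPa.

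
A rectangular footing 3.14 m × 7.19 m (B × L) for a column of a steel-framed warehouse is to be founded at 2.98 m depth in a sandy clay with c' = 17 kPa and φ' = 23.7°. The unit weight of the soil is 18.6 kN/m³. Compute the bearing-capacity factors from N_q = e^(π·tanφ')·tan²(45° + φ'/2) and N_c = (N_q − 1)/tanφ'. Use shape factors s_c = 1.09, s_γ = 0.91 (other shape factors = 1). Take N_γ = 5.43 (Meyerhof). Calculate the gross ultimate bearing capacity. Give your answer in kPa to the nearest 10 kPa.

q_ult ≈ 1010 kPa

tan23.7° = 0.439, so N_q = e^(π×0.439)·tan²(56.85°) = 3.971 × 2.344 = 9.31.
N_c = (9.31 − 1)/tan23.7° = 18.93.
q = γ·D_f = 18.6 × 2.98 = 55.428 kPa.
c·N_c·s_c = 17 × 18.929 × 1.09 = 350.75 kPa
q·N_q = 55.428 × 9.3092 = 515.99 kPa
0.5·γ·B·N_γ·s_γ = 0.5 × 18.6 × 3.14 × 5.43 × 0.91 = 144.3 kPa
q_ult = 350.75 + 515.99 + 144.3 = 1011 kPa.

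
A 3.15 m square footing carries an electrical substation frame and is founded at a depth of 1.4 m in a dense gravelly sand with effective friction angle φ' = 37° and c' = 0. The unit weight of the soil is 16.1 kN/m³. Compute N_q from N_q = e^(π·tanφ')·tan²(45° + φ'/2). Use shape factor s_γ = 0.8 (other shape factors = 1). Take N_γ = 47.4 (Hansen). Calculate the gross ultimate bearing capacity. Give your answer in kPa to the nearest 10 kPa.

tan37° = 0.7536, so N_q = e^(π×0.7536)·tan²(63.5°) = 10.669 × 4.023 = 42.92.
Effective surcharge at the founding depth q = γ·D_f = 16.1 × 1.4 = 22.54 kPa.
q_ult = q·N_q + 0.5·γ·B·N_γ·s_γ
     = 22.54 × 42.92 + 0.5 × 16.1 × 3.15 × 47.4 × 0.8
     = 967.41 + 961.56 = 1929 kPa.

q_ult ≈ 1930 kPa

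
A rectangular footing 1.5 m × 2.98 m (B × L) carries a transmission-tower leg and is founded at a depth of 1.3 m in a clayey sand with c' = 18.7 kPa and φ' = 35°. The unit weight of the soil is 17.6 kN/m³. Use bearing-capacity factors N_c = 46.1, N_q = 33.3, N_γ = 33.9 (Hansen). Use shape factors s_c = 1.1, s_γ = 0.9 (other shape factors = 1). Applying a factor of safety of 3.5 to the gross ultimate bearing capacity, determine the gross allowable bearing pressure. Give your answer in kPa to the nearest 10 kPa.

q_all ≈ 600 kPa

Overburden at base level: q = 17.6 × 1.3 = 22.88 kPa.
Cohesion term c·N_c·s_c = 18.7 × 46.1 × 1.1 = 948.28 kPa; surcharge term q·N_q = 22.88 × 33.3 = 761.9 kPa; self-weight term 0.5·γ·B·N_γ·s_γ = 0.5 × 17.6 × 1.5 × 33.9 × 0.9 = 402.73 kPa.
q_ult = 948.28 + 761.9 + 402.73 = 2112.9 kPa.
q_all = q_ult / FS = 2112.9 / 3.5 = 603.69 kPa.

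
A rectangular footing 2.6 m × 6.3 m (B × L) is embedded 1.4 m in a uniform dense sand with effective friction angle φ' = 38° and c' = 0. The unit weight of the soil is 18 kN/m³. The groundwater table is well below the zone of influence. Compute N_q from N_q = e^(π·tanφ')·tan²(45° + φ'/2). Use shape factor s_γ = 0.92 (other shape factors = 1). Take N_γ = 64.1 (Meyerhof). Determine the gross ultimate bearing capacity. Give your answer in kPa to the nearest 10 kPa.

tan38° = 0.7813, so N_q = e^(π×0.7813)·tan²(64°) = 11.64 × 4.204 = 48.93.
Effective surcharge at the founding depth q = γ·D_f = 18 × 1.4 = 25.2 kPa.
q_ult = q·N_q + 0.5·γ·B·N_γ·s_γ
     = 25.2 × 48.933 + 0.5 × 18 × 2.6 × 64.1 × 0.92
     = 1233.1 + 1379.9 = 2613.1 kPa.

q_ult ≈ 2610 kPa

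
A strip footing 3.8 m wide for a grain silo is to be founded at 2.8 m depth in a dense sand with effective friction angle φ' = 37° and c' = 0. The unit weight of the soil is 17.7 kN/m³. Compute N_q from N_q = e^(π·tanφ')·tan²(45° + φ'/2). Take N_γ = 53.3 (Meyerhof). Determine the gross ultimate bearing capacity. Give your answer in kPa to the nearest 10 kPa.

tan37° = 0.7536, so N_q = e^(π×0.7536)·tan²(63.5°) = 10.669 × 4.023 = 42.92.
q = γ·D_f = 17.7 × 2.8 = 49.56 kPa.
q·N_q = 49.56 × 42.92 = 2127.1 kPa
0.5·γ·B·N_γ = 0.5 × 17.7 × 3.8 × 53.3 = 1792.5 kPa
q_ult = 2127.1 + 1792.5 = 3919.6 kPa.

q_ult ≈ 3920 kPa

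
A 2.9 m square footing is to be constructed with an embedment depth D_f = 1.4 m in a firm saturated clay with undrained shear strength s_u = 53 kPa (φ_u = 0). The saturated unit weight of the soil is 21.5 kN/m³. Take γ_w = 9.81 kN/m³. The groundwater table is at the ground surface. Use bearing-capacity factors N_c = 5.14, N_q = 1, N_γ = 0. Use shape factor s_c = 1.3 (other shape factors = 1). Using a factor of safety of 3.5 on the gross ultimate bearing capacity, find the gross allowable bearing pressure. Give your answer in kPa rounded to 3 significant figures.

q_all ≈ 106 kPa

γ' = 21.5 − 9.81 = 11.69 kN/m³ (submerged throughout). q = 11.69 × 1.4 = 16.366 kPa.
c·N_c·s_c = 53 × 5.14 × 1.3 = 354.15 kPa
q·N_q = 16.366 × 1 = 16.366 kPa
q_ult = 354.15 + 16.366 = 370.51 kPa.
q_all = 370.51 / 3.5 = 105.86 kPa.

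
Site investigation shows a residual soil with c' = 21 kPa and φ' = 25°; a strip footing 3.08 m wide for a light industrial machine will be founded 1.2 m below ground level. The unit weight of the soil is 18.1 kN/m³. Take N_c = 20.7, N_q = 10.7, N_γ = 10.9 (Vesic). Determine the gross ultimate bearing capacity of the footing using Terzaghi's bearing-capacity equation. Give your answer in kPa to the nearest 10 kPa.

q_ult ≈ 970 kPa

q = γ·D_f = 18.1 × 1.2 = 21.72 kPa.
c·N_c = 21 × 20.7 = 434.7 kPa
q·N_q = 21.72 × 10.7 = 232.4 kPa
0.5·γ·B·N_γ = 0.5 × 18.1 × 3.08 × 10.9 = 303.83 kPa
q_ult = 434.7 + 232.4 + 303.83 = 970.93 kPa.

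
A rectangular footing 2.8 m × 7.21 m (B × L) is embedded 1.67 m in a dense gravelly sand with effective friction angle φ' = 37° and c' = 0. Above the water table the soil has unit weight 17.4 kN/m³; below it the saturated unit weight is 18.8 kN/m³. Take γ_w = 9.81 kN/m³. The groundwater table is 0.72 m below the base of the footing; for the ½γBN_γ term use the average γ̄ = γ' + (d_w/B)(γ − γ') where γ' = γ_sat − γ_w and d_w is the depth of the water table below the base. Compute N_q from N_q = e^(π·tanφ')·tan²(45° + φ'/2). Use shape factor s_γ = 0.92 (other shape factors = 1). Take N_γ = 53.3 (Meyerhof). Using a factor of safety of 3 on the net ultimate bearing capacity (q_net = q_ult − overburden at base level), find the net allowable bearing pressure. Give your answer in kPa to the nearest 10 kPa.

q_all(net) ≈ 660 kPa

N_q = e^(π·tan37°)·tan²(63.5°) = 42.92.
q = γ·D_f = 17.4 × 1.67 = 29.058 kPa.
γ' = 8.99 kN/m³; averaging over the depth B below the base, γ̄ = γ' + (d_w/B)(γ − γ') = 11.153 kN/m³.
q·N_q = 29.058 × 42.92 = 1247.2 kPa
0.5·γ·B·N_γ·s_γ = 0.5 × 11.153 × 2.8 × 53.3 × 0.92 = 765.63 kPa
q_ult = 1247.2 + 765.63 = 2012.8 kPa.
q_net = 2012.8 − 29.058 = 1983.7 kPa.
q_all(net) = 1983.7 / 3 = 661.25 kPa.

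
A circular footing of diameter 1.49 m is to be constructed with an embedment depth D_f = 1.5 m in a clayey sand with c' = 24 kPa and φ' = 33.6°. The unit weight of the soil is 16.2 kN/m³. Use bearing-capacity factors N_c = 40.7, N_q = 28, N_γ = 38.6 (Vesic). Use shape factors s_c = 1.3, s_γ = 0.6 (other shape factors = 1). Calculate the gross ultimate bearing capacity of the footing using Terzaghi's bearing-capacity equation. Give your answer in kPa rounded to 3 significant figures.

q_ult ≈ 2230 kPa

Effective surcharge at the founding depth q = γ·D_f = 16.2 × 1.5 = 24.3 kPa.
q_ult = c·N_c·s_c + q·N_q + 0.5·γ·B·N_γ·s_γ
     = 24 × 40.7 × 1.3 + 24.3 × 28 + 0.5 × 16.2 × 1.49 × 38.6 × 0.6
     = 1269.8 + 680.4 + 279.52 = 2229.8 kPa.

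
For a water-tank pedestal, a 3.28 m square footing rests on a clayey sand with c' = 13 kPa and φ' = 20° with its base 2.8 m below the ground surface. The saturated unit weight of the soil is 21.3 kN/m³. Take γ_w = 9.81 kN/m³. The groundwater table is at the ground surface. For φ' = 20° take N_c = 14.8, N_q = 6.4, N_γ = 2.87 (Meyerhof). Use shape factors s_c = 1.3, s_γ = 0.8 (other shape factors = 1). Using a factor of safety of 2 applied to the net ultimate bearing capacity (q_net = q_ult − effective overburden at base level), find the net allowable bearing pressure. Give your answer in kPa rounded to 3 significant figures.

With the water table at the surface the whole profile is submerged: γ' = 21.3 − 9.81 = 11.49 kN/m³, so q = γ'·D_f = 32.172 kPa; the same γ' applies in the ½γBN_γ term.
q_ult = c·N_c·s_c + q·N_q + 0.5·γ·B·N_γ·s_γ
     = 13 × 14.8 × 1.3 + 32.172 × 6.4 + 0.5 × 11.49 × 3.28 × 2.87 × 0.8
     = 250.12 + 205.9 + 43.265 = 499.29 kPa.
Net ultimate: q_net = 499.29 − 32.172 = 467.11 kPa.
q_all(net) = 467.11 / 2 = 233.56 kPa.

q_all(net) ≈ 234 kPa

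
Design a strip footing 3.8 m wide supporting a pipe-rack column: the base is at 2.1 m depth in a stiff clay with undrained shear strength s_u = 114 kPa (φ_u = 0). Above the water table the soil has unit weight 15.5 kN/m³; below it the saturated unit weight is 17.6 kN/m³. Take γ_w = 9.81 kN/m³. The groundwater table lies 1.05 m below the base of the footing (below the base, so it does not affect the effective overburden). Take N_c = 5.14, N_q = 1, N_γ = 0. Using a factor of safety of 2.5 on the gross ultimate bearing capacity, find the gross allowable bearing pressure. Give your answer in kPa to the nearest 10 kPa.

q_all ≈ 250 kPa

q = γ·D_f = 15.5 × 2.1 = 32.55 kPa.
c·N_c = 114 × 5.14 = 585.96 kPa
q·N_q = 32.55 × 1 = 32.55 kPa
q_ult = 585.96 + 32.55 = 618.51 kPa.
q_all = 618.51 / 2.5 = 247.4 kPa.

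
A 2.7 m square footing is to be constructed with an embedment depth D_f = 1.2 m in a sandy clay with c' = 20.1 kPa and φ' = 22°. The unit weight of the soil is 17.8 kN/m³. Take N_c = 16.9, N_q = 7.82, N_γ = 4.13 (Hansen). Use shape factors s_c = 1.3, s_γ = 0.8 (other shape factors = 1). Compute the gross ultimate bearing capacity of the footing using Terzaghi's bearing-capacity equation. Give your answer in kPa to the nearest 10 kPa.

q = γ·D_f = 17.8 × 1.2 = 21.36 kPa.
c·N_c·s_c = 20.1 × 16.9 × 1.3 = 441.6 kPa
q·N_q = 21.36 × 7.82 = 167.04 kPa
0.5·γ·B·N_γ·s_γ = 0.5 × 17.8 × 2.7 × 4.13 × 0.8 = 79.395 kPa
q_ult = 441.6 + 167.04 + 79.395 = 688.03 kPa.

q_ult ≈ 690 kPa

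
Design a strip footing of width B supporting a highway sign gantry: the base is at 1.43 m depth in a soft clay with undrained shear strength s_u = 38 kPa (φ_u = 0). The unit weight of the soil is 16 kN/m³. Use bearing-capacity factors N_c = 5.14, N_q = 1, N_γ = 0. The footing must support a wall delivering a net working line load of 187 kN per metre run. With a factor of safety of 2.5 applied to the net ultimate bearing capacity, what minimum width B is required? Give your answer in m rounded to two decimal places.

B = 2.39 m

Effective surcharge at the founding depth q = γ·D_f = 16 × 1.43 = 22.88 kPa.
q_ult = c·N_c + q·N_q
     = 38 × 5.14 + 22.88 × 1
     = 195.32 + 22.88 = 218.2 kPa.
For φ = 0 the ½γBN_γ term vanishes, so q_ult is independent of B. q_net = 218.2 − 22.88 = 195.32 kPa; q_all(net) = 195.32/2.5 = 78.128 kPa.
Required width B = w / q_all(net) = 187 / 78.128 = 2.394 m.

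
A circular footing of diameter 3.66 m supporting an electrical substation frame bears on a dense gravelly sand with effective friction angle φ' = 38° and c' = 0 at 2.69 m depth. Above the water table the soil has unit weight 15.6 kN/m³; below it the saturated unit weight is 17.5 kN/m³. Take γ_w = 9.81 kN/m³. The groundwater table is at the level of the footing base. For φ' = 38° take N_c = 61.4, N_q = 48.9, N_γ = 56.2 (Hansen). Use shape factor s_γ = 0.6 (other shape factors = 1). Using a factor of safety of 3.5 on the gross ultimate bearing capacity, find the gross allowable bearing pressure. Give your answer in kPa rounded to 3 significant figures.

Overburden at base level: q = 15.6 × 2.69 = 41.964 kPa.
Below the base the soil is submerged, so the ½γBN_γ term uses γ' = 17.5 − 9.81 = 7.69 kN/m³.
Surcharge term q·N_q = 41.964 × 48.9 = 2052 kPa; self-weight term 0.5·γ·B·N_γ·s_γ = 0.5 × 7.69 × 3.66 × 56.2 × 0.6 = 474.53 kPa.
q_ult = 2052 + 474.53 = 2526.6 kPa.
q_all = 2526.6 / 3.5 = 721.88 kPa.

q_all ≈ 722 kPa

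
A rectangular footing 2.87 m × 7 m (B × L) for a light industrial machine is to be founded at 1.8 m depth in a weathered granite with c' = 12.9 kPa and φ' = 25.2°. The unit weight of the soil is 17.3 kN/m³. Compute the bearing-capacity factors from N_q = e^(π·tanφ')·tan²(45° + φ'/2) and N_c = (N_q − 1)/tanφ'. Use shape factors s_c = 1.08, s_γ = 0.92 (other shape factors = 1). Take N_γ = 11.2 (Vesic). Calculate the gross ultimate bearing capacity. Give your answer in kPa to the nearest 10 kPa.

q_ult ≈ 890 kPa

tan25.2° = 0.4706, so N_q = e^(π×0.4706)·tan²(57.6°) = 4.386 × 2.483 = 10.89.
N_c = (10.89 − 1)/tan25.2° = 21.02.
q = γ·D_f = 17.3 × 1.8 = 31.14 kPa.
c·N_c·s_c = 12.9 × 21.016 × 1.08 = 292.79 kPa
q·N_q = 31.14 × 10.889 = 339.09 kPa
0.5·γ·B·N_γ·s_γ = 0.5 × 17.3 × 2.87 × 11.2 × 0.92 = 255.8 kPa
q_ult = 292.79 + 339.09 + 255.8 = 887.69 kPa.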